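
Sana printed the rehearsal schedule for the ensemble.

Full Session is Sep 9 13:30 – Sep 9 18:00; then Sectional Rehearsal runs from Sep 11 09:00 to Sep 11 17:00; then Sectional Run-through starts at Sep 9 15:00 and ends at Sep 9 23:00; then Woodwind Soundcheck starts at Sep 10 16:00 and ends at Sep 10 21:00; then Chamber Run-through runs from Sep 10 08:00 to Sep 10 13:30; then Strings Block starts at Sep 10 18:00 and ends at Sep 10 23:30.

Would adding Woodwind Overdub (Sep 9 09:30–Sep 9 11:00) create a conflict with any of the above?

Full Session: starts Sep 9 13:30 at or after Woodwind Overdub ends Sep 9 11:00 → clear.
Sectional Run-through: starts Sep 9 15:00 at or after Woodwind Overdub ends Sep 9 11:00 → clear.
Chamber Run-through: starts Sep 10 08:00 at or after Woodwind Overdub ends Sep 9 11:00 → clear.
Woodwind Soundcheck: starts Sep 10 16:00 at or after Woodwind Overdub ends Sep 9 11:00 → clear.
Strings Block: starts Sep 10 18:00 at or after Woodwind Overdub ends Sep 9 11:00 → clear.
Sectional Rehearsal: starts Sep 11 09:00 at or after Woodwind Overdub ends Sep 9 11:00 → clear.

No — it doesn't clash with anything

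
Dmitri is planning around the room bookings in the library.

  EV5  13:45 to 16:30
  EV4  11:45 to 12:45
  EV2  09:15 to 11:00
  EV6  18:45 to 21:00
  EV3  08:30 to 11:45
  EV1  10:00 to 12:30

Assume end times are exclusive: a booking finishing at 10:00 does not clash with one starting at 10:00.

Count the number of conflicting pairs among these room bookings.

Sorted by start: EV3, EV2, EV1, EV4, EV5, EV6.
EV2 starts before EV3 ends → EV3 and EV2 overlap.
EV1 starts before EV3 ends → EV3 and EV1 overlap.
EV4 starts exactly when EV3 ends (back-to-back, no overlap), so EV3 has no further overlaps.
EV1 starts before EV2 ends → EV2 and EV1 overlap.
EV4 starts after EV2 ends, so EV2 has no further overlaps.
EV4 starts before EV1 ends → EV1 and EV4 overlap.
EV5 starts after EV1 ends, so EV1 has no further overlaps.
EV5 starts after EV4 ends, so EV4 has no further overlaps.
EV6 starts after EV5 ends.
Overlapping pairs: EV1 & EV2, EV1 & EV3, EV1 & EV4, EV2 & EV3 — 4 in total.

4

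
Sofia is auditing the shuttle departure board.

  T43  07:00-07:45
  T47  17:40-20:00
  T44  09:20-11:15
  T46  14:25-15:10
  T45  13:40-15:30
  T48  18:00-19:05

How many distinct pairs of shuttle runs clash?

Check each pair: they overlap iff neither finishes before the other starts.
Sorted by start: T43, T44, T45, T46, T47, T48.
T44 starts after T43 ends; T43 is clear from here.
T45 starts after T44 ends; T44 is clear from here.
T46 starts before T45 ends → T45 and T46 overlap.
T47 starts after T45 ends; T45 is clear from here.
T47 starts after T46 ends; T46 is clear from here.
T48 starts before T47 ends → T47 and T48 overlap.
Overlapping pairs: T45 & T46, T47 & T48 — 2 in total.

2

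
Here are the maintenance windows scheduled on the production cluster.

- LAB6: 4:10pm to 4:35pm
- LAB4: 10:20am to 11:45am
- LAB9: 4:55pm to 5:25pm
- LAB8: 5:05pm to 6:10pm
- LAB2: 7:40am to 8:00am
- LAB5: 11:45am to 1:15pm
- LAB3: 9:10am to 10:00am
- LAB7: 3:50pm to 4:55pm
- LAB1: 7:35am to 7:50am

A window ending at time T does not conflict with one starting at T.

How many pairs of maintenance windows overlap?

3

Sorted by start: LAB1, LAB2, LAB3, LAB4, LAB5, LAB7, LAB6, LAB9, LAB8.
LAB2 starts before LAB1 ends → LAB1 and LAB2 overlap.
LAB3 starts after LAB1 ends, so LAB1 has no further overlaps.
LAB3 starts after LAB2 ends, so LAB2 has no further overlaps.
LAB4 starts after LAB3 ends, so LAB3 has no further overlaps.
LAB5 starts exactly when LAB4 ends (back-to-back, no overlap), so LAB4 has no further overlaps.
LAB7 starts after LAB5 ends, so LAB5 has no further overlaps.
LAB6 starts before LAB7 ends → LAB7 and LAB6 overlap.
LAB9 starts exactly when LAB7 ends (back-to-back, no overlap), so LAB7 has no further overlaps.
LAB9 starts after LAB6 ends, so LAB6 has no further overlaps.
LAB8 starts before LAB9 ends → LAB9 and LAB8 overlap.
Overlapping pairs: LAB1 & LAB2, LAB6 & LAB7, LAB8 & LAB9 — 3 in total.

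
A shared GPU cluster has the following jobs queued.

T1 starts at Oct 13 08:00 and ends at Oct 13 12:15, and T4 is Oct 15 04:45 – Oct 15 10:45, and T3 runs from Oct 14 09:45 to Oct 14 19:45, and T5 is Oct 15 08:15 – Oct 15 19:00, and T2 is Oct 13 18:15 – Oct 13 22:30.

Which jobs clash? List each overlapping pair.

T4 & T5

Two intervals overlap when each starts before the other ends.
Sorted by start: T1, T2, T3, T4, T5.
T2 starts after T1 ends — done with T1.
T3 starts after T2 ends — done with T2.
T4 starts after T3 ends — done with T3.
T5 starts before T4 ends → T4 and T5 overlap.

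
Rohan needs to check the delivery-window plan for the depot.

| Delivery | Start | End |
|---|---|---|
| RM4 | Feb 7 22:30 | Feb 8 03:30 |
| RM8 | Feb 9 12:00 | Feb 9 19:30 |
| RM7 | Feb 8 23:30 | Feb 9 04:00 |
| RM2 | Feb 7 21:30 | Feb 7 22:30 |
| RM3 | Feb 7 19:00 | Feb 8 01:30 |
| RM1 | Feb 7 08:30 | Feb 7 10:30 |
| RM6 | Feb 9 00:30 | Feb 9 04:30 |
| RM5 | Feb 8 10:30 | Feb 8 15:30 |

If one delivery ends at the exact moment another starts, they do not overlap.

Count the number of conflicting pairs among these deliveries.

3

Two intervals overlap when each starts before the other ends.
Sorted by start: RM1, RM3, RM2, RM4, RM5, RM7, RM6, RM8.
RM3 starts after RM1 ends — done with RM1.
RM2 starts before RM3 ends → RM3 and RM2 overlap.
RM4 starts before RM3 ends → RM3 and RM4 overlap.
RM5 starts after RM3 ends — done with RM3.
RM4 starts exactly when RM2 ends (back-to-back, no overlap) — done with RM2.
RM5 starts after RM4 ends — done with RM4.
RM7 starts after RM5 ends — done with RM5.
RM6 starts before RM7 ends → RM7 and RM6 overlap.
RM8 starts after RM7 ends.
RM8 starts after RM6 ends.
Overlapping pairs: RM2 & RM3, RM3 & RM4, RM6 & RM7 — 3 in total.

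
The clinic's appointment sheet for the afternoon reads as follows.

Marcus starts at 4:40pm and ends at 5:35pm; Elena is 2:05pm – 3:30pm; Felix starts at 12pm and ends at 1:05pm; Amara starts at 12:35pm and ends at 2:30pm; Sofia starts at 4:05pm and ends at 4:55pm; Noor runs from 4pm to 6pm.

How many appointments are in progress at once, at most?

Sort all start/end points and keep a running count:
12pm start Felix → 1
12:35pm start Amara → 2
1:05pm end Felix → 1
2:05pm start Elena → 2
2:30pm end Amara → 1
3:30pm end Elena → 0
4pm start Noor → 1
4:05pm start Sofia → 2
4:40pm start Marcus → 3
4:55pm end Sofia → 2
5:35pm end Marcus → 1
6pm end Noor → 0
Peak is 3, at 4:40pm (Marcus, Noor, Sofia).

3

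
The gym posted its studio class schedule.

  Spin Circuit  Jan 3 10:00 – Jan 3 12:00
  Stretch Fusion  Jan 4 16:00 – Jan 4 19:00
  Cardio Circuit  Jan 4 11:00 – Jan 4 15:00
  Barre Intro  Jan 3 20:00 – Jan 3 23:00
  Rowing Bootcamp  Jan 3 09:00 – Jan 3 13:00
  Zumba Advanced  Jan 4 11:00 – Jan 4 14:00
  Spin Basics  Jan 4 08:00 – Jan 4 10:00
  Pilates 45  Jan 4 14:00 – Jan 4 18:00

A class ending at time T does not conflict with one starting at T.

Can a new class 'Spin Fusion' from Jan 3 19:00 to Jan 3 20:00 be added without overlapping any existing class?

Rowing Bootcamp: ends Jan 3 13:00 at or before Spin Fusion starts Jan 3 19:00 → clear.
Spin Circuit: ends Jan 3 12:00 at or before Spin Fusion starts Jan 3 19:00 → clear.
Barre Intro: starts Jan 3 20:00 at or after Spin Fusion ends Jan 3 20:00 → clear.
Spin Basics: starts Jan 4 08:00 at or after Spin Fusion ends Jan 3 20:00 → clear.
Cardio Circuit: starts Jan 4 11:00 at or after Spin Fusion ends Jan 3 20:00 → clear.
Zumba Advanced: starts Jan 4 11:00 at or after Spin Fusion ends Jan 3 20:00 → clear.
Pilates 45: starts Jan 4 14:00 at or after Spin Fusion ends Jan 3 20:00 → clear.
Stretch Fusion: starts Jan 4 16:00 at or after Spin Fusion ends Jan 3 20:00 → clear.

Yes — the slot is free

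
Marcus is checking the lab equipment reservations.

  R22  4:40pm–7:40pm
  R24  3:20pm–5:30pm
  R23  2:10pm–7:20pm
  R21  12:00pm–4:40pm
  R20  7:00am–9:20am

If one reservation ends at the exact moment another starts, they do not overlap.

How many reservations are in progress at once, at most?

Sort all start/end points and keep a running count:
7:00am start R20 → 1
9:20am end R20 → 0
12:00pm start R21 → 1
2:10pm start R23 → 2
3:20pm start R24 → 3
4:40pm end R21 → 2
4:40pm start R22 → 3
5:30pm end R24 → 2
7:20pm end R23 → 1
7:40pm end R22 → 0
Peak is 3, at 3:20pm (R21, R23, R24).

3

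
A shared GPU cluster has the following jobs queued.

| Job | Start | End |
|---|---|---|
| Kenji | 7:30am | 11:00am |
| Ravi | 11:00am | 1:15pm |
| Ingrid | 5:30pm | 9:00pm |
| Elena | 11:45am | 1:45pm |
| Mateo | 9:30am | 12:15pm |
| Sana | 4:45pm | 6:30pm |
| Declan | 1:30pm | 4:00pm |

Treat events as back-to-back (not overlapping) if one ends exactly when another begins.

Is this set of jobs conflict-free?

Two intervals overlap when each starts before the other ends.
Sorted by start: Kenji, Mateo, Ravi, Elena, Declan, Sana, Ingrid.
Mateo starts before Kenji ends → Kenji and Mateo overlap.
That's a conflict, so the schedule is not conflict-free.

No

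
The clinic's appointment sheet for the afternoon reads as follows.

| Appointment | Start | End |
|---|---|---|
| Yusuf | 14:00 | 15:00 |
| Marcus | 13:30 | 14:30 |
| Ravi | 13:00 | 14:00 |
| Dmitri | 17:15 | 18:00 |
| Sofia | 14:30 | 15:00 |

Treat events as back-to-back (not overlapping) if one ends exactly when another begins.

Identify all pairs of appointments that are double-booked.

Marcus & Ravi, Marcus & Yusuf, Sofia & Yusuf

Sorted by start: Ravi, Marcus, Yusuf, Sofia, Dmitri.
Marcus starts before Ravi ends → Ravi and Marcus overlap.
Yusuf starts exactly when Ravi ends (back-to-back, no overlap) — done with Ravi.
Yusuf starts before Marcus ends → Marcus and Yusuf overlap.
Sofia starts exactly when Marcus ends (back-to-back, no overlap) — done with Marcus.
Sofia starts before Yusuf ends → Yusuf and Sofia overlap.
Dmitri starts after Yusuf ends.
Dmitri starts after Sofia ends.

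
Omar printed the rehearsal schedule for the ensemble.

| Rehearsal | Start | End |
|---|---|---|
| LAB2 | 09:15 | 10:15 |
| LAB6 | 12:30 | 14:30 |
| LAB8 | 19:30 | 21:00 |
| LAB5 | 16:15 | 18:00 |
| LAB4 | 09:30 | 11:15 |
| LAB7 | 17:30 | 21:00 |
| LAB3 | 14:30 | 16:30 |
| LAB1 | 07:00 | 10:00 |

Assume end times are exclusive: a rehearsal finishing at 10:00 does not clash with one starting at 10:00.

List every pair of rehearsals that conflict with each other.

Check each pair: they overlap iff neither finishes before the other starts.
Sorted by start: LAB1, LAB2, LAB4, LAB6, LAB3, LAB5, LAB7, LAB8.
LAB2 starts before LAB1 ends → LAB1 and LAB2 overlap.
LAB4 starts before LAB1 ends → LAB1 and LAB4 overlap.
LAB6 starts after LAB1 ends — done with LAB1.
LAB4 starts before LAB2 ends → LAB2 and LAB4 overlap.
LAB6 starts after LAB2 ends — done with LAB2.
LAB6 starts after LAB4 ends — done with LAB4.
LAB3 starts exactly when LAB6 ends (back-to-back, no overlap) — done with LAB6.
LAB5 starts before LAB3 ends → LAB3 and LAB5 overlap.
LAB7 starts after LAB3 ends — done with LAB3.
LAB7 starts before LAB5 ends → LAB5 and LAB7 overlap.
LAB8 starts after LAB5 ends.
LAB8 starts before LAB7 ends → LAB7 and LAB8 overlap.

LAB1 & LAB2, LAB1 & LAB4, LAB2 & LAB4, LAB3 & LAB5, LAB5 & LAB7, LAB7 & LAB8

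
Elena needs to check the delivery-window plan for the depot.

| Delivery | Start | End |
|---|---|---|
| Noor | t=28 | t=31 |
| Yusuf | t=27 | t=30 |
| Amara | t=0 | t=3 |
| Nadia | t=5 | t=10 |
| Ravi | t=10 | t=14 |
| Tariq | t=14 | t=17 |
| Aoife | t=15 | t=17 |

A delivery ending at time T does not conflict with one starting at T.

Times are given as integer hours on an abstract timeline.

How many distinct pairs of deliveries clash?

2

Sorted by start: Amara, Nadia, Ravi, Tariq, Aoife, Yusuf, Noor.
Nadia starts after Amara ends — done with Amara.
Ravi starts exactly when Nadia ends (back-to-back, no overlap) — done with Nadia.
Tariq starts exactly when Ravi ends (back-to-back, no overlap) — done with Ravi.
Aoife starts before Tariq ends → Tariq and Aoife overlap.
Yusuf starts after Tariq ends — done with Tariq.
Yusuf starts after Aoife ends — done with Aoife.
Noor starts before Yusuf ends → Yusuf and Noor overlap.
Overlapping pairs: Aoife & Tariq, Noor & Yusuf — 2 in total.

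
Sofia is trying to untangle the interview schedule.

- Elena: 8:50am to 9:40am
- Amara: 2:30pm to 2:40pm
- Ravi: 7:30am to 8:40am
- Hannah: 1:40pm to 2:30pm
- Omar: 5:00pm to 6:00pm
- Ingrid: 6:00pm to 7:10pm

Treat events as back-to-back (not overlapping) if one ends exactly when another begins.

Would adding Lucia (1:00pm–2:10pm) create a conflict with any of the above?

Ravi: ends 8:40am at or before Lucia starts 1:00pm → clear.
Elena: ends 9:40am at or before Lucia starts 1:00pm → clear.
Hannah: starts 1:40pm before Lucia ends 2:10pm, and ends 2:30pm after Lucia starts 1:00pm → overlap.
Amara: starts 2:30pm at or after Lucia ends 2:10pm → clear.
Omar: starts 5:00pm at or after Lucia ends 2:10pm → clear.
Ingrid: starts 6:00pm at or after Lucia ends 2:10pm → clear.
Lucia overlaps Hannah.

Yes — it overlaps Hannah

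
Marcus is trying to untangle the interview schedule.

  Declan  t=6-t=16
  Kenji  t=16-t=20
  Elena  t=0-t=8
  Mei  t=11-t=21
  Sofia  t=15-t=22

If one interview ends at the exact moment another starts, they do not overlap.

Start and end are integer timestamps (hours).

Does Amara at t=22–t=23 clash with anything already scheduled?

Elena: ends t=8 at or before Amara starts t=22 → clear.
Declan: ends t=16 at or before Amara starts t=22 → clear.
Mei: ends t=21 at or before Amara starts t=22 → clear.
Sofia: ends t=22 at or before Amara starts t=22 → clear.
Kenji: ends t=20 at or before Amara starts t=22 → clear.

No — it doesn't clash with anything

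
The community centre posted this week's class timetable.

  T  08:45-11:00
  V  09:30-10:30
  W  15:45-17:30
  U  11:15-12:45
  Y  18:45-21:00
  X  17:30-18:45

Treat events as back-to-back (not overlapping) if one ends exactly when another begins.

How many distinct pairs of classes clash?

1

Sorted by start: T, V, U, W, X, Y.
V starts before T ends → T and V overlap.
U starts after T ends, so T has no further overlaps.
U starts after V ends, so V has no further overlaps.
W starts after U ends, so U has no further overlaps.
X starts exactly when W ends (back-to-back, no overlap), so W has no further overlaps.
Y starts exactly when X ends (back-to-back, no overlap).
Overlapping pairs: T & V — 1 in total.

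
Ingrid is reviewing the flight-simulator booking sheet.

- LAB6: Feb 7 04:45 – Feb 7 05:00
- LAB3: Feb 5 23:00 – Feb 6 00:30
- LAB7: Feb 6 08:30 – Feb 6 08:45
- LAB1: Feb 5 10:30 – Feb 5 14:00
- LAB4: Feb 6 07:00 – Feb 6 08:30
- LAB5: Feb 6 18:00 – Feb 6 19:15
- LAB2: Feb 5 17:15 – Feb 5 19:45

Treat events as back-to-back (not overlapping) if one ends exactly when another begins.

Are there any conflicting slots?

No

Check each pair: they overlap iff neither finishes before the other starts.
Sorted by start: LAB1, LAB2, LAB3, LAB4, LAB7, LAB5, LAB6.
LAB2 starts after LAB1 ends, so LAB1 has no further overlaps.
LAB3 starts after LAB2 ends, so LAB2 has no further overlaps.
LAB4 starts after LAB3 ends, so LAB3 has no further overlaps.
LAB7 starts exactly when LAB4 ends (back-to-back, no overlap), so LAB4 has no further overlaps.
LAB5 starts after LAB7 ends, so LAB7 has no further overlaps.
LAB6 starts after LAB5 ends.
Every pair is clear; the schedule has no overlaps.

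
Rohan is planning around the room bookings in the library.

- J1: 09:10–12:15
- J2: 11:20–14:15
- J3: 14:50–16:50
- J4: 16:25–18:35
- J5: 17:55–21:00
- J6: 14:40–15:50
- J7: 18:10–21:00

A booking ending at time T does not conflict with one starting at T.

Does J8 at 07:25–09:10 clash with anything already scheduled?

No — it doesn't clash with anything

J1: starts 09:10 at or after J8 ends 09:10 → clear.
J2: starts 11:20 at or after J8 ends 09:10 → clear.
J6: starts 14:40 at or after J8 ends 09:10 → clear.
J3: starts 14:50 at or after J8 ends 09:10 → clear.
J4: starts 16:25 at or after J8 ends 09:10 → clear.
J5: starts 17:55 at or after J8 ends 09:10 → clear.
J7: starts 18:10 at or after J8 ends 09:10 → clear.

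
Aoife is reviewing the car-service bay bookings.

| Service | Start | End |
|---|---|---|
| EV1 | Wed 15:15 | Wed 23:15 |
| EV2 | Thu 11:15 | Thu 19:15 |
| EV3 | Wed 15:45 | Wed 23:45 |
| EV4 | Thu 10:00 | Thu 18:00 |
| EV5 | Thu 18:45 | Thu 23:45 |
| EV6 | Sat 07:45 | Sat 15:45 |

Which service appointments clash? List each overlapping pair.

EV1 & EV3, EV2 & EV4, EV2 & EV5

Check each pair: they overlap iff neither finishes before the other starts.
Sorted by start: EV1, EV3, EV4, EV2, EV5, EV6.
EV3 starts before EV1 ends → EV1 and EV3 overlap.
EV4 starts after EV1 ends, so nothing later overlaps EV1 either.
EV4 starts after EV3 ends, so nothing later overlaps EV3 either.
EV2 starts before EV4 ends → EV4 and EV2 overlap.
EV5 starts after EV4 ends, so nothing later overlaps EV4 either.
EV5 starts before EV2 ends → EV2 and EV5 overlap.
EV6 starts after EV2 ends.
EV6 starts after EV5 ends.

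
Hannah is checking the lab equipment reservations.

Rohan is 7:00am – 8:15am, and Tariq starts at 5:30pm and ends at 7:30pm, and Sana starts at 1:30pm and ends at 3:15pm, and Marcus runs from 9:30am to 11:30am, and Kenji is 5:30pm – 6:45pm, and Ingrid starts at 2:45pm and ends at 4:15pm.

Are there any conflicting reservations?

Two intervals overlap when each starts before the other ends.
Sorted by start: Rohan, Marcus, Sana, Ingrid, Kenji, Tariq.
Marcus starts after Rohan ends — done with Rohan.
Sana starts after Marcus ends — done with Marcus.
Ingrid starts before Sana ends → Sana and Ingrid overlap.
That's a conflict, so the schedule is not conflict-free.

Yes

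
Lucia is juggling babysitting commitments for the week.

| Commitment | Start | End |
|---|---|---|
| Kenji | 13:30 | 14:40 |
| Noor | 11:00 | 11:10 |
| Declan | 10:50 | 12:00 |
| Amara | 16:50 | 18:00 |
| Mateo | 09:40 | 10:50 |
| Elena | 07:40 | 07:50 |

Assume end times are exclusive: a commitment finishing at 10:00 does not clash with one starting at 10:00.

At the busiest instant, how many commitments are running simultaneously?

Sweep the timeline, counting +1 at each start and −1 at each end (ends before starts at a tie):
07:40 start Elena → 1
07:50 end Elena → 0
09:40 start Mateo → 1
10:50 end Mateo → 0
10:50 start Declan → 1
11:00 start Noor → 2
11:10 end Noor → 1
12:00 end Declan → 0
13:30 start Kenji → 1
14:40 end Kenji → 0
16:50 start Amara → 1
18:00 end Amara → 0
Peak is 2, at 11:00 (Declan, Noor).

2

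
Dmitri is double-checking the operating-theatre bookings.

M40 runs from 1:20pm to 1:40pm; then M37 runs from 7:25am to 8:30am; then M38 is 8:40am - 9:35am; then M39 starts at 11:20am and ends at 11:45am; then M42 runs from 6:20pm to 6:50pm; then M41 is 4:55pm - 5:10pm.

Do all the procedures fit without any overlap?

Sorted by start: M37, M38, M39, M40, M41, M42.
M38 starts after M37 ends — done with M37.
M39 starts after M38 ends — done with M38.
M40 starts after M39 ends — done with M39.
M41 starts after M40 ends — done with M40.
M42 starts after M41 ends.
Every pair is clear; the schedule has no overlaps.

Yes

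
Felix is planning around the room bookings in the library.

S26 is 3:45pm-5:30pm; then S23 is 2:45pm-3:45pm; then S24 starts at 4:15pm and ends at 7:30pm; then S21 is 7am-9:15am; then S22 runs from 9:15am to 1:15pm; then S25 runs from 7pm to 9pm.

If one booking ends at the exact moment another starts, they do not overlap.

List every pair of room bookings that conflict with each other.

S24 & S25, S24 & S26

Two intervals overlap when each starts before the other ends.
Sorted by start: S21, S22, S23, S26, S24, S25.
S22 starts exactly when S21 ends (back-to-back, no overlap), so S21 has no further overlaps.
S23 starts after S22 ends, so S22 has no further overlaps.
S26 starts exactly when S23 ends (back-to-back, no overlap), so S23 has no further overlaps.
S24 starts before S26 ends → S26 and S24 overlap.
S25 starts after S26 ends.
S25 starts before S24 ends → S24 and S25 overlap.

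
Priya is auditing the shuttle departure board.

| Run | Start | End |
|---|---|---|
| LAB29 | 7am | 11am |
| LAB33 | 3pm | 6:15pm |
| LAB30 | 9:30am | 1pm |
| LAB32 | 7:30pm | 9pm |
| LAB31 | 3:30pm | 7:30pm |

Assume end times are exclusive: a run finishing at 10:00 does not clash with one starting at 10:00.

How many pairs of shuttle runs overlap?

Sorted by start: LAB29, LAB30, LAB33, LAB31, LAB32.
LAB30 starts before LAB29 ends → LAB29 and LAB30 overlap.
LAB33 starts after LAB29 ends; LAB29 is clear from here.
LAB33 starts after LAB30 ends; LAB30 is clear from here.
LAB31 starts before LAB33 ends → LAB33 and LAB31 overlap.
LAB32 starts after LAB33 ends.
LAB32 starts exactly when LAB31 ends (back-to-back, no overlap).
Overlapping pairs: LAB29 & LAB30, LAB31 & LAB33 — 2 in total.

2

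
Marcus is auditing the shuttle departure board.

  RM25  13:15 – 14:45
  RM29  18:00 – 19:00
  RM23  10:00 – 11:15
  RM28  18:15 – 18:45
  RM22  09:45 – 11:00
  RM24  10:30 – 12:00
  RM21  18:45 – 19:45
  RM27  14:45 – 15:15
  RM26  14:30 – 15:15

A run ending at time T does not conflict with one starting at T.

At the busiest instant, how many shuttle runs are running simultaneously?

Sort all start/end points and keep a running count:
09:45 start RM22 → 1
10:00 start RM23 → 2
10:30 start RM24 → 3
11:00 end RM22 → 2
11:15 end RM23 → 1
12:00 end RM24 → 0
13:15 start RM25 → 1
14:30 start RM26 → 2
14:45 end RM25 → 1
14:45 start RM27 → 2
15:15 end RM26 → 1
15:15 end RM27 → 0
18:00 start RM29 → 1
18:15 start RM28 → 2
18:45 end RM28 → 1
18:45 start RM21 → 2
19:00 end RM29 → 1
19:45 end RM21 → 0
Peak is 3, at 10:30 (RM22, RM23, RM24).

3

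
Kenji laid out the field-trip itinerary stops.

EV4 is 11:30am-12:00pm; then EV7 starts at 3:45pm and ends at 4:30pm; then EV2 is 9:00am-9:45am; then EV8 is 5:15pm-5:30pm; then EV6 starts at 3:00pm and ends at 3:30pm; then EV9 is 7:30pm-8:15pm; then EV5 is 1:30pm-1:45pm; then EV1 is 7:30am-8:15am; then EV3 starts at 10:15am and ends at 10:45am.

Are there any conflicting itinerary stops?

Two intervals overlap when each starts before the other ends.
Sorted by start: EV1, EV2, EV3, EV4, EV5, EV6, EV7, EV8, EV9.
EV2 starts after EV1 ends; EV1 is clear from here.
EV3 starts after EV2 ends; EV2 is clear from here.
EV4 starts after EV3 ends; EV3 is clear from here.
EV5 starts after EV4 ends; EV4 is clear from here.
EV6 starts after EV5 ends; EV5 is clear from here.
EV7 starts after EV6 ends; EV6 is clear from here.
EV8 starts after EV7 ends; EV7 is clear from here.
EV9 starts after EV8 ends.
Every pair is clear; the schedule has no overlaps.

No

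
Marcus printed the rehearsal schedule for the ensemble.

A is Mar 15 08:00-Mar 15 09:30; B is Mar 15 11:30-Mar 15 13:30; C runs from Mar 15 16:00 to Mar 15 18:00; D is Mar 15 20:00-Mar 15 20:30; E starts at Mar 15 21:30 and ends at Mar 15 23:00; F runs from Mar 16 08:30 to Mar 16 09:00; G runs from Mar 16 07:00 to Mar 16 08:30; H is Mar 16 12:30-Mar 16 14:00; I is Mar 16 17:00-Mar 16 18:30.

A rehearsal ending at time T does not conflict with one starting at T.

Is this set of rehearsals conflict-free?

Sorted by start: A, B, C, D, E, G, F, H, I.
B starts after A ends; A is clear from here.
C starts after B ends; B is clear from here.
D starts after C ends; C is clear from here.
E starts after D ends; D is clear from here.
G starts after E ends; E is clear from here.
F starts exactly when G ends (back-to-back, no overlap); G is clear from here.
H starts after F ends; F is clear from here.
I starts after H ends.
Every pair is clear; the schedule has no overlaps.

Yes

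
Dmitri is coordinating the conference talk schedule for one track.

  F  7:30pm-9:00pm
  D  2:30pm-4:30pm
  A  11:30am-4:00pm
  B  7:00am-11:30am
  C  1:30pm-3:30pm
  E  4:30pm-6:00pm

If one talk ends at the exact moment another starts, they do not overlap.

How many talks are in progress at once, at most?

Sort all start/end points and keep a running count:
7:00am start B → 1
11:30am end B → 0
11:30am start A → 1
1:30pm start C → 2
2:30pm start D → 3
3:30pm end C → 2
4:00pm end A → 1
4:30pm end D → 0
4:30pm start E → 1
6:00pm end E → 0
7:30pm start F → 1
9:00pm end F → 0
Peak is 3, at 2:30pm (A, C, D).

3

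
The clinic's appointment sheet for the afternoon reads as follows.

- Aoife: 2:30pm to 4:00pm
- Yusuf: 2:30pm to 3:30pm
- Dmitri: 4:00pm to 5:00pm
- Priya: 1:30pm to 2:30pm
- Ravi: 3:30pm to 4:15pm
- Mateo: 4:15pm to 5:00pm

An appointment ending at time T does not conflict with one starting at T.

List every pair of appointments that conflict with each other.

Sorted by start: Priya, Aoife, Yusuf, Ravi, Dmitri, Mateo.
Aoife starts exactly when Priya ends (back-to-back, no overlap), so nothing later overlaps Priya either.
Yusuf starts before Aoife ends → Aoife and Yusuf overlap.
Ravi starts before Aoife ends → Aoife and Ravi overlap.
Dmitri starts exactly when Aoife ends (back-to-back, no overlap), so nothing later overlaps Aoife either.
Ravi starts exactly when Yusuf ends (back-to-back, no overlap), so nothing later overlaps Yusuf either.
Dmitri starts before Ravi ends → Ravi and Dmitri overlap.
Mateo starts exactly when Ravi ends (back-to-back, no overlap).
Mateo starts before Dmitri ends → Dmitri and Mateo overlap.

Aoife & Ravi, Aoife & Yusuf, Dmitri & Mateo, Dmitri & Ravi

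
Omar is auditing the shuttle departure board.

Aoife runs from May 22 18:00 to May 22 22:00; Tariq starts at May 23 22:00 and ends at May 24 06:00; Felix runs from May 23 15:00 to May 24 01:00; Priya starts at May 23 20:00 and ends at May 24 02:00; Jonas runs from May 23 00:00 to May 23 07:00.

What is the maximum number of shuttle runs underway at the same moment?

Sweep the timeline, counting +1 at each start and −1 at each end (ends before starts at a tie):
May 22 18:00 start Aoife → 1
May 22 22:00 end Aoife → 0
May 23 00:00 start Jonas → 1
May 23 07:00 end Jonas → 0
May 23 15:00 start Felix → 1
May 23 20:00 start Priya → 2
May 23 22:00 start Tariq → 3
May 24 01:00 end Felix → 2
May 24 02:00 end Priya → 1
May 24 06:00 end Tariq → 0
Peak is 3, at May 23 22:00 (Felix, Priya, Tariq).

3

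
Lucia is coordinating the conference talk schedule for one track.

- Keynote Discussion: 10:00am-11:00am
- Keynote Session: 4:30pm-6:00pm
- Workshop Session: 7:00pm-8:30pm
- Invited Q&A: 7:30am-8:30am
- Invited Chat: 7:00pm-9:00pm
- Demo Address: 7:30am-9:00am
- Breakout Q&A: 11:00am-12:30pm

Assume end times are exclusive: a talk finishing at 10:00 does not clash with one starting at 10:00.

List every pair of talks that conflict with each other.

Demo Address & Invited Q&A, Invited Chat & Workshop Session

Sorted by start: Demo Address, Invited Q&A, Keynote Discussion, Breakout Q&A, Keynote Session, Workshop Session, Invited Chat.
Invited Q&A starts before Demo Address ends → Demo Address and Invited Q&A overlap.
Keynote Discussion starts after Demo Address ends, so Demo Address has no further overlaps.
Keynote Discussion starts after Invited Q&A ends, so Invited Q&A has no further overlaps.
Breakout Q&A starts exactly when Keynote Discussion ends (back-to-back, no overlap), so Keynote Discussion has no further overlaps.
Keynote Session starts after Breakout Q&A ends, so Breakout Q&A has no further overlaps.
Workshop Session starts after Keynote Session ends, so Keynote Session has no further overlaps.
Invited Chat starts before Workshop Session ends → Workshop Session and Invited Chat overlap.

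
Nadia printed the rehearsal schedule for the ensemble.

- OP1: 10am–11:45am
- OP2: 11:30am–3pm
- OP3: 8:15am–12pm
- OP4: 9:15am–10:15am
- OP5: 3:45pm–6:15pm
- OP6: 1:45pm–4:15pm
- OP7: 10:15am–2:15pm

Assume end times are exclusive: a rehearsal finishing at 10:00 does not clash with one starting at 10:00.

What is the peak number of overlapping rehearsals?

4

Sweep the timeline, counting +1 at each start and −1 at each end (ends before starts at a tie):
8:15am start OP3 → 1
9:15am start OP4 → 2
10am start OP1 → 3
10:15am end OP4 → 2
10:15am start OP7 → 3
11:30am start OP2 → 4
11:45am end OP1 → 3
12pm end OP3 → 2
1:45pm start OP6 → 3
2:15pm end OP7 → 2
3pm end OP2 → 1
3:45pm start OP5 → 2
4:15pm end OP6 → 1
6:15pm end OP5 → 0
Peak is 4, at 11:30am (OP1, OP2, OP3, OP7).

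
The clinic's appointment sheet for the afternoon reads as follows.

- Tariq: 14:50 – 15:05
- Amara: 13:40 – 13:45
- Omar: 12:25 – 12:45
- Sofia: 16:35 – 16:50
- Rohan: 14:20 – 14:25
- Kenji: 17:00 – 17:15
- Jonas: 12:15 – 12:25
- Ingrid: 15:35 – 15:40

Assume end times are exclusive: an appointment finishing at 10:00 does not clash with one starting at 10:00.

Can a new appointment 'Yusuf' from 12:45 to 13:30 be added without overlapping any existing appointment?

Yes — the slot is free

Jonas: ends 12:25 at or before Yusuf starts 12:45 → clear.
Omar: ends 12:45 at or before Yusuf starts 12:45 → clear.
Amara: starts 13:40 at or after Yusuf ends 13:30 → clear.
Rohan: starts 14:20 at or after Yusuf ends 13:30 → clear.
Tariq: starts 14:50 at or after Yusuf ends 13:30 → clear.
Ingrid: starts 15:35 at or after Yusuf ends 13:30 → clear.
Sofia: starts 16:35 at or after Yusuf ends 13:30 → clear.
Kenji: starts 17:00 at or after Yusuf ends 13:30 → clear.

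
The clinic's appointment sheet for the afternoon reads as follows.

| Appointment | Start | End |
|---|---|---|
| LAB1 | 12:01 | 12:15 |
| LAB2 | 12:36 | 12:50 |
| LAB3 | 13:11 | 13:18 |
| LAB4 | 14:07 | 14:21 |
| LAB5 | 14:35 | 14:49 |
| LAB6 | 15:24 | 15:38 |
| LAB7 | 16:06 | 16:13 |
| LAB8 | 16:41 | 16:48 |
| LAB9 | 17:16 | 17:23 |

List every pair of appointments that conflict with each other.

none

Sorted by start: LAB1, LAB2, LAB3, LAB4, LAB5, LAB6, LAB7, LAB8, LAB9.
LAB2 starts after LAB1 ends — done with LAB1.
LAB3 starts after LAB2 ends — done with LAB2.
LAB4 starts after LAB3 ends — done with LAB3.
LAB5 starts after LAB4 ends — done with LAB4.
LAB6 starts after LAB5 ends — done with LAB5.
LAB7 starts after LAB6 ends — done with LAB6.
LAB8 starts after LAB7 ends — done with LAB7.
LAB9 starts after LAB8 ends.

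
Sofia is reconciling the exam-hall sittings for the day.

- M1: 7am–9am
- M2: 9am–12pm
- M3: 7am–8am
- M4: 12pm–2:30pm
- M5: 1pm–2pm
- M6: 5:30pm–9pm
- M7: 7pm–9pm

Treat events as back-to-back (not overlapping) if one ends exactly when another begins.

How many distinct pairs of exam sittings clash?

3

Sorted by start: M1, M3, M2, M4, M5, M6, M7.
M3 starts before M1 ends → M1 and M3 overlap.
M2 starts exactly when M1 ends (back-to-back, no overlap) — done with M1.
M2 starts after M3 ends — done with M3.
M4 starts exactly when M2 ends (back-to-back, no overlap) — done with M2.
M5 starts before M4 ends → M4 and M5 overlap.
M6 starts after M4 ends — done with M4.
M6 starts after M5 ends — done with M5.
M7 starts before M6 ends → M6 and M7 overlap.
Overlapping pairs: M1 & M3, M4 & M5, M6 & M7 — 3 in total.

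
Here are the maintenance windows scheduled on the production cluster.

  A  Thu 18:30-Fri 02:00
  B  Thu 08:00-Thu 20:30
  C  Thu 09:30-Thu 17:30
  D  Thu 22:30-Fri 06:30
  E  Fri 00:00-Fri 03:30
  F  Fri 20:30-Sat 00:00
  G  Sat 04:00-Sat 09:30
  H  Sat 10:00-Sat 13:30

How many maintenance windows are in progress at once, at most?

Sort all start/end points and keep a running count:
Thu 08:00 start B → 1
Thu 09:30 start C → 2
Thu 17:30 end C → 1
Thu 18:30 start A → 2
Thu 20:30 end B → 1
Thu 22:30 start D → 2
Fri 00:00 start E → 3
Fri 02:00 end A → 2
Fri 03:30 end E → 1
Fri 06:30 end D → 0
Fri 20:30 start F → 1
Sat 00:00 end F → 0
Sat 04:00 start G → 1
Sat 09:30 end G → 0
Sat 10:00 start H → 1
Sat 13:30 end H → 0
Peak is 3, at Fri 00:00 (A, D, E).

3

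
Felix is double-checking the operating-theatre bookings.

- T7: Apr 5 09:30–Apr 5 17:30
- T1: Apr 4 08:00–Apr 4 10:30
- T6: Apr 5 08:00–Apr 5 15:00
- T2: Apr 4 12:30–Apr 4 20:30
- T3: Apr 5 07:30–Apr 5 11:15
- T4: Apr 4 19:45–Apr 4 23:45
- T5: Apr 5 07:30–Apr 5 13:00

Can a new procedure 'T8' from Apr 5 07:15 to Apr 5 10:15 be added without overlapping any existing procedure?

T1: ends Apr 4 10:30 at or before T8 starts Apr 5 07:15 → clear.
T2: ends Apr 4 20:30 at or before T8 starts Apr 5 07:15 → clear.
T4: ends Apr 4 23:45 at or before T8 starts Apr 5 07:15 → clear.
T3: starts Apr 5 07:30 before T8 ends Apr 5 10:15, and ends Apr 5 11:15 after T8 starts Apr 5 07:15 → overlap.
T5: starts Apr 5 07:30 before T8 ends Apr 5 10:15, and ends Apr 5 13:00 after T8 starts Apr 5 07:15 → overlap.
T6: starts Apr 5 08:00 before T8 ends Apr 5 10:15, and ends Apr 5 15:00 after T8 starts Apr 5 07:15 → overlap.
T7: starts Apr 5 09:30 before T8 ends Apr 5 10:15, and ends Apr 5 17:30 after T8 starts Apr 5 07:15 → overlap.
T8 overlaps T3, T5, T6, T7.

No — it overlaps T3, T5, T6, T7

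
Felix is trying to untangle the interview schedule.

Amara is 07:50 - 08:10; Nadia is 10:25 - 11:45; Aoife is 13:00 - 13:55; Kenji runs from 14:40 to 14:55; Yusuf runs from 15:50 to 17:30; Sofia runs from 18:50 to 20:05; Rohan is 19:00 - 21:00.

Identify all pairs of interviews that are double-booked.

Check each pair: they overlap iff neither finishes before the other starts.
Sorted by start: Amara, Nadia, Aoife, Kenji, Yusuf, Sofia, Rohan.
Nadia starts after Amara ends, so nothing later overlaps Amara either.
Aoife starts after Nadia ends, so nothing later overlaps Nadia either.
Kenji starts after Aoife ends, so nothing later overlaps Aoife either.
Yusuf starts after Kenji ends, so nothing later overlaps Kenji either.
Sofia starts after Yusuf ends, so nothing later overlaps Yusuf either.
Rohan starts before Sofia ends → Sofia and Rohan overlap.

Rohan & Sofia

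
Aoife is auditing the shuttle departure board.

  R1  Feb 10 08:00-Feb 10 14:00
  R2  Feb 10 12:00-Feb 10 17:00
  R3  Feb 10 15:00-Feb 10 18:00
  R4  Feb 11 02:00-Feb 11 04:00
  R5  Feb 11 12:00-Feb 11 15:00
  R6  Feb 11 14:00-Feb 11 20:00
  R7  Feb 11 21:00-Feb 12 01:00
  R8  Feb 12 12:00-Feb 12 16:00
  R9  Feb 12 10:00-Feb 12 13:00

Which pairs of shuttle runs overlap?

R1 & R2, R2 & R3, R5 & R6, R8 & R9

Sorted by start: R1, R2, R3, R4, R5, R6, R7, R9, R8.
R2 starts before R1 ends → R1 and R2 overlap.
R3 starts after R1 ends, so nothing later overlaps R1 either.
R3 starts before R2 ends → R2 and R3 overlap.
R4 starts after R2 ends, so nothing later overlaps R2 either.
R4 starts after R3 ends, so nothing later overlaps R3 either.
R5 starts after R4 ends, so nothing later overlaps R4 either.
R6 starts before R5 ends → R5 and R6 overlap.
R7 starts after R5 ends, so nothing later overlaps R5 either.
R7 starts after R6 ends, so nothing later overlaps R6 either.
R9 starts after R7 ends, so nothing later overlaps R7 either.
R8 starts before R9 ends → R9 and R8 overlap.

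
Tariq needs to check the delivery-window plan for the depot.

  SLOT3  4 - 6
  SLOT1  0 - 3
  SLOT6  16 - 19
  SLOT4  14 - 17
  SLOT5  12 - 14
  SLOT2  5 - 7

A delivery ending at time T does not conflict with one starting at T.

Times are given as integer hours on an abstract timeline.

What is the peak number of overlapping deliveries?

2

Sweep the timeline, counting +1 at each start and −1 at each end (ends before starts at a tie):
0 start SLOT1 → 1
3 end SLOT1 → 0
4 start SLOT3 → 1
5 start SLOT2 → 2
6 end SLOT3 → 1
7 end SLOT2 → 0
12 start SLOT5 → 1
14 end SLOT5 → 0
14 start SLOT4 → 1
16 start SLOT6 → 2
17 end SLOT4 → 1
19 end SLOT6 → 0
Peak is 2, at 5 (SLOT2, SLOT3).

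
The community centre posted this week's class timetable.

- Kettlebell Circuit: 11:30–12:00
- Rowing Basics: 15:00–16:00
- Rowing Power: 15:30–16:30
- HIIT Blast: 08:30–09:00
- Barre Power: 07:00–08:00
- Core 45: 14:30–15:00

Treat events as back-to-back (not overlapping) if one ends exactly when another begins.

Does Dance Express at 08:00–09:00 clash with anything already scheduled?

Barre Power: ends 08:00 at or before Dance Express starts 08:00 → clear.
HIIT Blast: starts 08:30 before Dance Express ends 09:00, and ends 09:00 after Dance Express starts 08:00 → overlap.
Kettlebell Circuit: starts 11:30 at or after Dance Express ends 09:00 → clear.
Core 45: starts 14:30 at or after Dance Express ends 09:00 → clear.
Rowing Basics: starts 15:00 at or after Dance Express ends 09:00 → clear.
Rowing Power: starts 15:30 at or after Dance Express ends 09:00 → clear.
Dance Express overlaps HIIT Blast.

Yes — it overlaps HIIT Blast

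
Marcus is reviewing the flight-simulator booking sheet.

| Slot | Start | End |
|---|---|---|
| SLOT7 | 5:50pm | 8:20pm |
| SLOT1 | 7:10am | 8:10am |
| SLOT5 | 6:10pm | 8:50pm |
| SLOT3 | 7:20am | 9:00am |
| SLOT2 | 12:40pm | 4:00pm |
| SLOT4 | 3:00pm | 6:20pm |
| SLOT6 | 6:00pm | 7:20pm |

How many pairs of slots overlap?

Sorted by start: SLOT1, SLOT3, SLOT2, SLOT4, SLOT7, SLOT6, SLOT5.
SLOT3 starts before SLOT1 ends → SLOT1 and SLOT3 overlap.
SLOT2 starts after SLOT1 ends, so SLOT1 has no further overlaps.
SLOT2 starts after SLOT3 ends, so SLOT3 has no further overlaps.
SLOT4 starts before SLOT2 ends → SLOT2 and SLOT4 overlap.
SLOT7 starts after SLOT2 ends, so SLOT2 has no further overlaps.
SLOT7 starts before SLOT4 ends → SLOT4 and SLOT7 overlap.
SLOT6 starts before SLOT4 ends → SLOT4 and SLOT6 overlap.
SLOT5 starts before SLOT4 ends → SLOT4 and SLOT5 overlap.
SLOT6 starts before SLOT7 ends → SLOT7 and SLOT6 overlap.
SLOT5 starts before SLOT7 ends → SLOT7 and SLOT5 overlap.
SLOT5 starts before SLOT6 ends → SLOT6 and SLOT5 overlap.
Overlapping pairs: SLOT1 & SLOT3, SLOT2 & SLOT4, SLOT4 & SLOT5, SLOT4 & SLOT6, SLOT4 & SLOT7, SLOT5 & SLOT6, SLOT5 & SLOT7, SLOT6 & SLOT7 — 8 in total.

8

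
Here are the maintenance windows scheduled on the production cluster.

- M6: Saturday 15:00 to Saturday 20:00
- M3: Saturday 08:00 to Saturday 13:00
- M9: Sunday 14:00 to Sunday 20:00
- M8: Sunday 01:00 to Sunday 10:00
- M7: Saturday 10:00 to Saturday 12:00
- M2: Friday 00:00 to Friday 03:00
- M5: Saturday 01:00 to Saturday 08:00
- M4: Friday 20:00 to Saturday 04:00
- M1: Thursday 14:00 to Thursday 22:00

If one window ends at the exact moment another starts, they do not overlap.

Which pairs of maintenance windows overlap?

Sorted by start: M1, M2, M4, M5, M3, M7, M6, M8, M9.
M2 starts after M1 ends; M1 is clear from here.
M4 starts after M2 ends; M2 is clear from here.
M5 starts before M4 ends → M4 and M5 overlap.
M3 starts after M4 ends; M4 is clear from here.
M3 starts exactly when M5 ends (back-to-back, no overlap); M5 is clear from here.
M7 starts before M3 ends → M3 and M7 overlap.
M6 starts after M3 ends; M3 is clear from here.
M6 starts after M7 ends; M7 is clear from here.
M8 starts after M6 ends; M6 is clear from here.
M9 starts after M8 ends.

M3 & M7, M4 & M5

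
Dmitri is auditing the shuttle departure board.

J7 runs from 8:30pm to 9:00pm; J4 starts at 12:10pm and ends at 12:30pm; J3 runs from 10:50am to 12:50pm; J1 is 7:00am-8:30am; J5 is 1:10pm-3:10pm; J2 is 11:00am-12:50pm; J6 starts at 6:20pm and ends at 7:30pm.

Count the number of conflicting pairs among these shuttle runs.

Check each pair: they overlap iff neither finishes before the other starts.
Sorted by start: J1, J3, J2, J4, J5, J6, J7.
J3 starts after J1 ends; J1 is clear from here.
J2 starts before J3 ends → J3 and J2 overlap.
J4 starts before J3 ends → J3 and J4 overlap.
J5 starts after J3 ends; J3 is clear from here.
J4 starts before J2 ends → J2 and J4 overlap.
J5 starts after J2 ends; J2 is clear from here.
J5 starts after J4 ends; J4 is clear from here.
J6 starts after J5 ends; J5 is clear from here.
J7 starts after J6 ends.
Overlapping pairs: J2 & J3, J2 & J4, J3 & J4 — 3 in total.

3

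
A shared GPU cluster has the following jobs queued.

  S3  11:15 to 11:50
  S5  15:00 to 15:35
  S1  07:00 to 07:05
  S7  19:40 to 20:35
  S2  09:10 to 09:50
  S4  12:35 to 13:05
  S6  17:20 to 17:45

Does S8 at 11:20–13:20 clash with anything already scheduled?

S1: ends 07:05 at or before S8 starts 11:20 → clear.
S2: ends 09:50 at or before S8 starts 11:20 → clear.
S3: starts 11:15 before S8 ends 13:20, and ends 11:50 after S8 starts 11:20 → overlap.
S4: starts 12:35 before S8 ends 13:20, and ends 13:05 after S8 starts 11:20 → overlap.
S5: starts 15:00 at or after S8 ends 13:20 → clear.
S6: starts 17:20 at or after S8 ends 13:20 → clear.
S7: starts 19:40 at or after S8 ends 13:20 → clear.
S8 overlaps S3, S4.

Yes — it overlaps S3, S4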